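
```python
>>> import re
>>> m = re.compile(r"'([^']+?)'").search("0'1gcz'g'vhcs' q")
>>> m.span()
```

(1, 7)

`re.search` scans for the first position where the pattern succeeds.
The match spans [1:7] → "'1gcz'".
Captured: group 1 = '1gcz'.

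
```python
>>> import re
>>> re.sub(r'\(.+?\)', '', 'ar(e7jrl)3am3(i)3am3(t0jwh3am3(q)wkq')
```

Because the quantifier is non-greedy, it stops expanding at the earliest point where the rest of the pattern can succeed.
`sub` substitutes '' at each match site.

'ar3am33am3wkq'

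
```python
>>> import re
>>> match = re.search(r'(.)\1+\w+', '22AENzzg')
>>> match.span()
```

(0, 8)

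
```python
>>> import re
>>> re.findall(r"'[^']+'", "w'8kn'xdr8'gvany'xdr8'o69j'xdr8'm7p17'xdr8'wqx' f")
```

["'8kn'", "'gvany'", "'o69j'", "'m7p17'", "'wqx'"]

No capturing groups, so `findall` returns the 5 full match strings.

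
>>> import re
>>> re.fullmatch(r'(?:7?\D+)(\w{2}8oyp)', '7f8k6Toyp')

None

This matches optionally the literal '7', then one or more of a non-digit (non-capturing group); then exactly 2 of a word character, then the literal '8o', then the literal 'yp' (captured).
`re.fullmatch` requires the pattern to consume the entire string.
Here the string isn't matched end-to-end, so the call returns None.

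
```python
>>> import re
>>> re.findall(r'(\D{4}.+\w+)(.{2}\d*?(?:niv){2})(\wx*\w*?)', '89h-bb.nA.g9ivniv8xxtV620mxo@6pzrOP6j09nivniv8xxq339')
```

[('h-bb.nA.g9ivniv8xxtV620mxo@6pzrOP6j', '09nivniv', '8xx')]

A `+?`/`*?`/`{m,n}?` starts at its minimum and grows only as far as needed for what follows to match.
`findall` packs the 3 group values into a tuple for every match.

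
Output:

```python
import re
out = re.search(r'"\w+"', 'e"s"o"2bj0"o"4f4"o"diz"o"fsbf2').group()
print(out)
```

The match spans [1:4] → '"s"'.

"s"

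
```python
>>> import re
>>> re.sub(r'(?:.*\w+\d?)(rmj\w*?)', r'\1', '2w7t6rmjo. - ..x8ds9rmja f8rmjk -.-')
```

Pattern: zero or more of any character, then one or more of a word character, then optionally a digit (non-capturing group); then the literal 'rmj', then zero or more of a word character (lazy) (captured).
Matches: at [0:30] → '2w7t6rmjo. - ..x8ds9rmja f8rmj'.
`\1` in the replacement pulls in group 1's text for each match.

'rmjk -.-'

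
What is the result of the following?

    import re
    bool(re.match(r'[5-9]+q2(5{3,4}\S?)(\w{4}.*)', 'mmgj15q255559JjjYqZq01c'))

False

Pattern: one or more of a character in [5-9], then the literal 'q2'; then 3 to 4 of a literal '5', then optionally a non-whitespace character (captured); then exactly 4 of a word character, then zero or more of any character (captured).
`re.match` only tries the pattern at the start of the string.
Here position 0 doesn't satisfy it, so the call returns None, and `bool(None)` is False.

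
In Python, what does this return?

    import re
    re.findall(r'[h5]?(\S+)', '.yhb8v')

['.yhb8v']

Pattern: optionally one of [h5]; then one or more of a non-whitespace character (captured).
Because there's exactly one group, `findall` drops the full match and keeps group 1 from the one hit.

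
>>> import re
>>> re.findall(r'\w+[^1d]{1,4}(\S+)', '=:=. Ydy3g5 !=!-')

['-']

With a single group, `findall` returns only what that group captured — 1 item.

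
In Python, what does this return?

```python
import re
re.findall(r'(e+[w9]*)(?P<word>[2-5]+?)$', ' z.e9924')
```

[('e99', '24')]

This matches one or more of the literal 'e', then zero or more of one of [w9] (captured); then one or more of a character in [2-5] (lazy) (captured as 'word'); then anchored at the end.
Scanning left to right: at [3:8] match 'e9924', groups = ('e99', '24').
`findall` packs the 2 group values into a tuple for every match.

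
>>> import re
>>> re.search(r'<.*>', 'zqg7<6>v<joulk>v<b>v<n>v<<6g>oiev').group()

'<6>v<joulk>v<b>v<n>v<<6g>'

Unlike `match`, `search` isn't anchored — it looks for the pattern anywhere in the string.
The match spans [4:29] → '<6>v<joulk>v<b>v<n>v<<6g>'.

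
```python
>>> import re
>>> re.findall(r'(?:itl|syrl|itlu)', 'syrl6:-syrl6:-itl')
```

Walking the string: at [0:4] → 'syrl'; at [7:11] → 'syrl'; at [14:17] → 'itl'.
Since nothing is captured, `findall` lists the 3 matched substrings directly.

['syrl', 'syrl', 'itl']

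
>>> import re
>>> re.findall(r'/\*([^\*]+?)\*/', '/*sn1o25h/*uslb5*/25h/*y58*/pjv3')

['uslb5', 'y58']

With a single group, `findall` returns only what that group captured — 2 items.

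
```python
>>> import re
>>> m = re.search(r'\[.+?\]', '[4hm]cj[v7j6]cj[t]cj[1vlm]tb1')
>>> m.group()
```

`search` walks the string left to right and returns the first match it finds.
The match spans [0:5] → '[4hm]'.

'[4hm]'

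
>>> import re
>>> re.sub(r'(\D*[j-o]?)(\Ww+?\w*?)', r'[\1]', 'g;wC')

'[g]C'

Pattern: zero or more of a non-digit, then optionally a character in [j-o] (captured); then a non-word character, then one or more of the literal 'w' (lazy), then zero or more of a word character (lazy) (captured).
Matches: at [0:3] → 'g;w'.
Each match is replaced using the text its own group 1 captured.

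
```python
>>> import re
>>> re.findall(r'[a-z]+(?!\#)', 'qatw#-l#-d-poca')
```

`(?!…)`/`(?<!…)` only lets a position through if the neighbouring text does NOT match; no characters are consumed.
Scanning left to right: at [0:3] → 'qat'; at [9:10] → 'd'; at [11:15] → 'poca'.
With no groups in the pattern, `findall` gives back each whole match — 3 here.

['qat', 'd', 'poca']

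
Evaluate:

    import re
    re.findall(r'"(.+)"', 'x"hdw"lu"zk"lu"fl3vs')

Matches: at [1:15] match '"hdw"lu"zk"lu"', group 1 = 'hdw"lu"zk"lu'.
Because there's exactly one group, `findall` drops the full match and keeps group 1 from the one hit.

['hdw"lu"zk"lu']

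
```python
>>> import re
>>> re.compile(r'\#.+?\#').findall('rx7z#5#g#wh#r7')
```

Scanning left to right: at [4:7] → '#5#'; at [8:12] → '#wh#'.
`findall` yields the raw match text (2 of them) because the pattern has no groups.

['#5#', '#wh#']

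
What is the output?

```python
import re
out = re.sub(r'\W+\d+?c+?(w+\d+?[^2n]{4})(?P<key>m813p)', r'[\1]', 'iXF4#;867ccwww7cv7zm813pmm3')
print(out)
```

iXF4[www7cv7z]mm3

Each match is replaced using the text its own group 1 captured.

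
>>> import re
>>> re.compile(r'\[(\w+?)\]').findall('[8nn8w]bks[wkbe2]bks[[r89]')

Because there's exactly one group, `findall` drops the full match and keeps group 1 from each hit.

['8nn8w', 'wkbe2', 'r89']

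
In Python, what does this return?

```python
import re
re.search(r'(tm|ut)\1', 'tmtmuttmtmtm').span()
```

`\1` is not a pattern — it's the concrete string captured by group 1, re-applied verbatim.
`search` walks the string left to right and returns the first match it finds.
The match spans [0:4] → 'tmtm'.
Captured: group 1 = 'tm'.

(0, 4)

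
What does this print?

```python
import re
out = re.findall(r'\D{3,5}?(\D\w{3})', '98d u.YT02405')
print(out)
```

The pattern matches 3 to 5 of a non-digit (lazy); then a non-digit, then exactly 3 of a word character (captured).
`findall` collects group 1 from the one match (1 total).

['.YT0']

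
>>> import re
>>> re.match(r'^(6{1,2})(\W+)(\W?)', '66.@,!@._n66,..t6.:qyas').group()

Pattern: anchored at the start of the string; then 1 to 2 of a literal '6' (captured); then one or more of a non-word character (captured); then optionally a non-word character (captured).
With `match`, the pattern is implicitly anchored at the beginning.
The match spans [0:8] → '66.@,!@.'.
Captured: group 1 = '66', group 2 = '.@,!@.', group 3 = ''.

'66.@,!@.'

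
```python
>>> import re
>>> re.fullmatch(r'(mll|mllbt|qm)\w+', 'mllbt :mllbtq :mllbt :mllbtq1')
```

None

`re.fullmatch` requires the pattern to consume the entire string.
Here the string isn't matched end-to-end, so the call returns None.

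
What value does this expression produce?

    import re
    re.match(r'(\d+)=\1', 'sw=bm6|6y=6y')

None

The backreference `\1` re-matches whatever the first group consumed, character for character.
`re.match` only tries the pattern at the start of the string.
Here the pattern fails at index 0, so the call returns None.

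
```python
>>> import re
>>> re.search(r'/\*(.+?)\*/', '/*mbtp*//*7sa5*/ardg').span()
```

(0, 8)

With the lazy modifier that quantifier settles for the fewest repetitions that let the rest of the pattern succeed (the atoms after it are unaffected and can still be greedy).
Unlike `match`, `search` isn't anchored — it looks for the pattern anywhere in the string.
The match spans [0:8] → '/*mbtp*/'.
Captured: group 1 = 'mbtp'.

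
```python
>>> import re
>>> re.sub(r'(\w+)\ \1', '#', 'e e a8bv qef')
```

`\1` has to match the exact text group 1 already captured.
Every occurrence is swapped for '#'.

'# a8bv qef'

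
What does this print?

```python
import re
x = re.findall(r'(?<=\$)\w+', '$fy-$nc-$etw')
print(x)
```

['fy', 'nc', 'etw']

Because the assertion is zero-width, the text it checks is not consumed and won't appear in the result.
`findall` yields the raw match text (3 of them) because the pattern has no groups.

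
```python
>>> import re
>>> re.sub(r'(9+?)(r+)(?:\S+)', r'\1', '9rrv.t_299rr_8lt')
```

Each match is replaced using the text its own group 1 captured.

'9'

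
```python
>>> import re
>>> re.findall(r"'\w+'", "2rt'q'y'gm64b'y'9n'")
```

["'q'", "'gm64b'", "'9n'"]

Walking the string: at [3:6] → "'q'"; at [7:14] → "'gm64b'"; at [15:19] → "'9n'".
No capturing groups, so `findall` returns the 3 full match strings.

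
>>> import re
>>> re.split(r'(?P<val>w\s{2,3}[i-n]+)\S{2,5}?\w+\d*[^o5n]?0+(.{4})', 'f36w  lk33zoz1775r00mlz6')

This matches the literal 'w', then 2 to 3 of whitespace, then one or more of a character in [i-n] (captured as 'val'); then 2 to 5 of a non-whitespace character (lazy), then one or more of a word character; then zero or more of a digit, then optionally any character except [o5n], then one or more of the literal '0'; then exactly 4 of any character (captured).
`re.split` interleaves the captured-group text with the surrounding fragments.

['f36', 'w  lk', 'mlz6', '']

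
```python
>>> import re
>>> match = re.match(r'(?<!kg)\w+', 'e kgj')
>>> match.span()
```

(0, 1)

Because the assertion is negative and zero-width, positions next to the forbidden text are skipped.
With `match`, the pattern is implicitly anchored at the beginning.
The match spans [0:1] → 'e'.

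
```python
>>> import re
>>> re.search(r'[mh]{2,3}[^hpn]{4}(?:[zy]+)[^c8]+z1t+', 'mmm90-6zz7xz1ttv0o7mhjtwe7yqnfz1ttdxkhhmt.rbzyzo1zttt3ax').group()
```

'mmm90-6zz7xz1ttv0o7mhjtwe7yqnfz1tt'

The pattern matches 2 to 3 of one of [mh], then exactly 4 of any character except [hpn]; then one or more of one of [zy] (non-capturing group); then one or more of any character except [c8], then the literal 'z1', then one or more of a literal 't'.
The match spans [0:34] → 'mmm90-6zz7xz1ttv0o7mhjtwe7yqnfz1tt'.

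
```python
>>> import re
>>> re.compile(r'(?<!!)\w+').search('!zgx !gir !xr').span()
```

(2, 4)

The negative lookaround is zero-width — it rules out positions where the adjacent text would match, without consuming anything.
`re.search` tries every starting position until one works.
The match spans [2:4] → 'gx'.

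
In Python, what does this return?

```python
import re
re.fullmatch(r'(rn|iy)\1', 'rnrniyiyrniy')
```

None

The backreference `\1` re-matches whatever the first group consumed, character for character.
`fullmatch` succeeds only if the pattern covers the string from start to end.
Here the string isn't matched end-to-end, so the call returns None.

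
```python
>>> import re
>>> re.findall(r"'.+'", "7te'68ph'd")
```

["'68ph'"]

Walking the string: at [3:9] → "'68ph'".
No capturing groups, so `findall` returns the 1 full match string.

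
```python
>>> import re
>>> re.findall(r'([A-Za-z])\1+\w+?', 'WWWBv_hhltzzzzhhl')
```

A backreference is literal: `\1` must see the identical characters the first group matched.
Matches: at [0:4] match 'WWWB', group 1 = 'W'; at [6:9] match 'hhl', group 1 = 'h'; at [10:15] match 'zzzzh', group 1 = 'z'.
Because there's exactly one group, `findall` drops the full match and keeps group 1 from each hit.

['W', 'h', 'z']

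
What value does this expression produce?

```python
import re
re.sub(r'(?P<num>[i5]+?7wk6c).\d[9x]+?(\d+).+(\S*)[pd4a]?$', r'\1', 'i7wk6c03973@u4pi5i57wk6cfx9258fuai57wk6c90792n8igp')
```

Each match is replaced using the text its own group 1 captured.

'i7wk6c'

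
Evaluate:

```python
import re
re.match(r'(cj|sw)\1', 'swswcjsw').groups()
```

('sw',)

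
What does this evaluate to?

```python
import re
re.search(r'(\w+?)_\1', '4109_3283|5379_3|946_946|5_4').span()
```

(17, 24)

`\1` is not a pattern — it's the concrete string captured by group 1, re-applied verbatim.
The match spans [17:24] → '946_946'.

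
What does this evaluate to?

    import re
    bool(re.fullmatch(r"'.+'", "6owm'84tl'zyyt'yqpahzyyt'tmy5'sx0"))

False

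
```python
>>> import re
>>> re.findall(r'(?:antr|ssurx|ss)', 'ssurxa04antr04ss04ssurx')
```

['ssurx', 'antr', 'ss', 'ssurx']

`|` is ordered: at each position the engine commits to the first alternative that works.
Scanning left to right: at [0:5] → 'ssurx'; at [8:12] → 'antr'; at [14:16] → 'ss'; at [18:23] → 'ssurx'.
With no groups in the pattern, `findall` gives back each whole match — 4 here.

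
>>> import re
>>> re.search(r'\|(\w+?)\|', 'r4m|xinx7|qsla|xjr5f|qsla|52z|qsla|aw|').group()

'|xinx7|'

`re.search` scans for the first position where the pattern succeeds.
The match spans [3:10] → '|xinx7|'.
Captured: group 1 = 'xinx7'.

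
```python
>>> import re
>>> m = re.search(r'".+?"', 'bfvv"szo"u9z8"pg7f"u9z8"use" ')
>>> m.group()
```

A `+?`/`*?`/`{m,n}?` starts at its minimum and grows only as far as needed for what follows to match.
The match spans [4:9] → '"szo"'.

'"szo"'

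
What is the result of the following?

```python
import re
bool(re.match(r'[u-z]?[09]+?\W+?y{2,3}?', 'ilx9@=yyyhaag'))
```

False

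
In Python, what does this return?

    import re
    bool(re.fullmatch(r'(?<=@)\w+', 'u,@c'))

The positive lookaround only admits positions where the adjacent text matches; those characters stay outside the span.
`re.fullmatch` requires the pattern to consume the entire string.
Here the string isn't matched end-to-end, so the call returns None, and `bool(None)` is False.

False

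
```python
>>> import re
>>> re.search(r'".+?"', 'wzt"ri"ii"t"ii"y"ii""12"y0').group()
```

`re.search` scans for the first position where the pattern succeeds.
The match spans [3:7] → '"ri"'.

'"ri"'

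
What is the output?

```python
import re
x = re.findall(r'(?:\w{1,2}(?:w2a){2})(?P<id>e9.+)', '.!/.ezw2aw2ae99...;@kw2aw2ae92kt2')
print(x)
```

['e99...;@kw2aw2ae92kt2']

This matches 1 to 2 of a word character, then the literal 'w2a' repeated 2 times (non-capturing group); then the literal 'e9', then one or more of any character (captured as 'id').
Scanning left to right: at [4:33] match 'ezw2aw2ae99...;@kw2aw2ae92kt2', group 1 = 'e99...;@kw2aw2ae92kt2'.
Because there's exactly one group, `findall` drops the full match and keeps group 1 from the one hit.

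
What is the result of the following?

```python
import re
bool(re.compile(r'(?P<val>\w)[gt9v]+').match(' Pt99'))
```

The pattern matches a word character (captured as 'val'); then one or more of one of [gt9v].
With `match`, the pattern is implicitly anchored at the beginning.
Here position 0 doesn't satisfy it, so the call returns None, and `bool(None)` is False.

False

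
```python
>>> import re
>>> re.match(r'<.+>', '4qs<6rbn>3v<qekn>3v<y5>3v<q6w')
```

`match` is anchored at position 0; if the pattern doesn't fit there, it returns None.
Here position 0 doesn't satisfy it, so the call returns None.

None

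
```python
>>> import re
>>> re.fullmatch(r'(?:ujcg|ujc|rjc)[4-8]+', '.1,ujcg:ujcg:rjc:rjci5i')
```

For `fullmatch`, every character of the input must be accounted for by the pattern.
Here the pattern can't cover the whole string, so the call returns None.

None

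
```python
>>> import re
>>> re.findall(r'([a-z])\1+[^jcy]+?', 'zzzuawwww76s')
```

`\1` is not a pattern — it's the concrete string captured by group 1, re-applied verbatim.
Because there's exactly one group, `findall` drops the full match and keeps group 1 from each hit.

['z', 'w']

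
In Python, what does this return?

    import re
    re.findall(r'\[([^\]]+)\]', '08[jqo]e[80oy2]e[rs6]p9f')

['jqo', '80oy2', 'rs6']

`findall` collects group 1 from each match (3 total).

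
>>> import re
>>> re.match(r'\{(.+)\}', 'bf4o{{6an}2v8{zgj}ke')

`re.match` won't scan ahead — the pattern has to work from the very first character.
Here position 0 doesn't satisfy it, so the call returns None.

None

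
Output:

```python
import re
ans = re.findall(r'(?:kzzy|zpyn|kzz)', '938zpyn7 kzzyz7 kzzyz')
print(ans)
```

['zpyn', 'kzzy', 'kzzy']

Alternation tries branches left to right and keeps the first one that lets the overall match succeed at that position.
With no groups in the pattern, `findall` gives back each whole match — 3 here.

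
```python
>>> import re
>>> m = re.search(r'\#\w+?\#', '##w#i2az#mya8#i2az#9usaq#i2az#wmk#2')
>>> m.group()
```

The match spans [1:4] → '#w#'.

'#w#'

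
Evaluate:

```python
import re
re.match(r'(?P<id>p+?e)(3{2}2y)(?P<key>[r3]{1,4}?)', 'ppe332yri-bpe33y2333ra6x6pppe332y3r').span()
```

Pattern: one or more of a literal 'p' (lazy), then a literal 'e' (captured as 'id'); then exactly 2 of the literal '3', then the literal '2y' (captured); then 1 to 4 of one of [r3] (lazy) (captured as 'key').
With `match`, the pattern is implicitly anchored at the beginning.
The match spans [0:8] → 'ppe332yr'.
Captured: group 1 = 'ppe', group 2 = '332y', group 3 = 'r'.

(0, 8)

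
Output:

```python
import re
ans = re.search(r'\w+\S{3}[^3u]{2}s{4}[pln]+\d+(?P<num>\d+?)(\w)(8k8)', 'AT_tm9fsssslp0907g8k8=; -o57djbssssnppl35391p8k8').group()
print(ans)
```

The pattern matches one or more of a word character; then exactly 3 of a non-whitespace character, then exactly 2 of any character except [3u]; then exactly 4 of a literal 's', then one or more of one of [pln], then one or more of a digit; then one or more of a digit (lazy) (captured as 'num'); then a word character (captured); then the literal '8', then the literal 'k8' (captured).
`re.search` scans for the first position where the pattern succeeds.
The match spans [0:21] → 'AT_tm9fsssslp0907g8k8'.
Captured: group 1 = '7', group 2 = 'g', group 3 = '8k8'.

AT_tm9fsssslp0907g8k8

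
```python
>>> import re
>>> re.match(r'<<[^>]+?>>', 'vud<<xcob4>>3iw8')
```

`match` is anchored at position 0; if the pattern doesn't fit there, it returns None.
Here position 0 doesn't satisfy it, so the call returns None.

None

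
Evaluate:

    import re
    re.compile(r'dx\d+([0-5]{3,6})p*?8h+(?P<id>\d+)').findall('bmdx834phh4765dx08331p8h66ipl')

This matches the literal 'dx', then one or more of a digit; then 3 to 6 of a character in [0-5] (captured); then zero or more of the literal 'p' (lazy), then the literal '8', then one or more of a literal 'h'; then one or more of a digit (captured as 'id').
Walking the string: at [14:26] match 'dx08331p8h66', groups = ('331', '66').
Multiple groups make `findall` return tuples — one 2-tuple for the one match.

[('331', '66')]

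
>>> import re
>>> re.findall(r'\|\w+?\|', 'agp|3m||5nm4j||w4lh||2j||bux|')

['|3m|', '|5nm4j|', '|w4lh|', '|2j|', '|bux|']

`findall` yields the raw match text (5 of them) because the pattern has no groups.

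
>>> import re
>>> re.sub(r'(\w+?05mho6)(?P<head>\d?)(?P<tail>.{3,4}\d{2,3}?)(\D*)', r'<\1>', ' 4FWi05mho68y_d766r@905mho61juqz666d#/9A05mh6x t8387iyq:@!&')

' <4FWi05mho6><905mho6>6d#/9A05mh6x t8387iyq:@!&'

Because the quantifier is non-greedy, it stops expanding at the earliest point where the rest of the pattern can succeed.
`\1` in the replacement pulls in group 1's text for each match.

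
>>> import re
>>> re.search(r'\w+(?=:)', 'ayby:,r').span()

(0, 4)

The `(?=…)`/`(?<=…)` assertion just peeks at neighbouring text; it doesn't advance the match position.
`search` walks the string left to right and returns the first match it finds.
The match spans [0:4] → 'ayby'.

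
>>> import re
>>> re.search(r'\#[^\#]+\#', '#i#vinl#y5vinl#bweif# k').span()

The match spans [0:3] → '#i#'.

(0, 3)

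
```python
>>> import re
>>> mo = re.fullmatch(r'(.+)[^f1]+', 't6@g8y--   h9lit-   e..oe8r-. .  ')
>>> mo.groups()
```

('t6@g8y--   h9lit-   e..oe8r-. . ',)

The pattern matches one or more of any character (captured); then one or more of any character except [f1].
For `fullmatch`, every character of the input must be accounted for by the pattern.
The match spans [0:33] → 't6@g8y--   h9lit-   e..oe8r-. .  '.
Captured: group 1 = 't6@g8y--   h9lit-   e..oe8r-. . '.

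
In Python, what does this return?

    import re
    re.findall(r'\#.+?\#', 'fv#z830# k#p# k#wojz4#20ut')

['#z830#', '#p#', '#wojz4#']

Because the quantifier is non-greedy, it stops expanding at the earliest point where the rest of the pattern can succeed.
Walking the string: at [2:8] → '#z830#'; at [10:13] → '#p#'; at [15:22] → '#wojz4#'.
Since nothing is captured, `findall` lists the 3 matched substrings directly.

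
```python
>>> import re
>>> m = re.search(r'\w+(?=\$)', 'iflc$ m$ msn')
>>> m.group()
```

Lookahead/lookbehind check context without consuming it, so the matched span excludes the asserted characters.
Unlike `match`, `search` isn't anchored — it looks for the pattern anywhere in the string.
The match spans [0:4] → 'iflc'.

'iflc'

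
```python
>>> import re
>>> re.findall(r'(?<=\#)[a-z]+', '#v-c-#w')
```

Lookahead/lookbehind check context without consuming it, so the matched span excludes the asserted characters.
With no groups in the pattern, `findall` gives back each whole match — 2 here.

['v', 'w']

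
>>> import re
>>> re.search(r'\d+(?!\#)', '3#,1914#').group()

'191'

Because the assertion is negative and zero-width, positions next to the forbidden text are skipped.
`search` walks the string left to right and returns the first match it finds.
The match spans [3:6] → '191'.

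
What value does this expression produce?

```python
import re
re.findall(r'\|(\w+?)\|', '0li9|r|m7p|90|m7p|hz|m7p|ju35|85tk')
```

Scanning left to right: at [4:7] match '|r|', group 1 = 'r'; at [10:14] match '|90|', group 1 = '90'; at [17:21] match '|hz|', group 1 = 'hz'; at [24:30] match '|ju35|', group 1 = 'ju35'.
Because there's exactly one group, `findall` drops the full match and keeps group 1 from each hit.

['r', '90', 'hz', 'ju35']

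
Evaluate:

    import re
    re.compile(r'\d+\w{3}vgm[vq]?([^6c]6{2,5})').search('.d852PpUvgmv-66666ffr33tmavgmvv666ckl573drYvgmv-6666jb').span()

(2, 18)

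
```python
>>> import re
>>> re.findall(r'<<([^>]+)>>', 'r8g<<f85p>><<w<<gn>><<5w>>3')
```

['f85p', 'w<<gn', '5w']

With a single group, `findall` returns only what that group captured — 3 items.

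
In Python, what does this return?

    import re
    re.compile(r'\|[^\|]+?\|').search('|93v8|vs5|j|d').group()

'|93v8|'

The match spans [0:6] → '|93v8|'.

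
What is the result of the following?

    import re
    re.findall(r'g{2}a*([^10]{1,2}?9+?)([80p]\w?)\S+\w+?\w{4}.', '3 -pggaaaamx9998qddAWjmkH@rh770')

Multiple groups make `findall` return tuples — one 2-tuple for the one match.

[('mx999', '8q')]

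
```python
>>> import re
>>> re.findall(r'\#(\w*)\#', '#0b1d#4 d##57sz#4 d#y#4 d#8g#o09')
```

Matches: at [0:6] match '#0b1d#', group 1 = '0b1d'; at [9:11] match '##', group 1 = ''; at [19:22] match '#y#', group 1 = 'y'; at [25:29] match '#8g#', group 1 = '8g'.
Because there's exactly one group, `findall` drops the full match and keeps group 1 from each hit.

['0b1d', '', 'y', '8g']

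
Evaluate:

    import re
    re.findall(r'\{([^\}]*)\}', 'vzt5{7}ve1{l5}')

['7', 'l5']

With a single group, `findall` returns only what that group captured — 2 items.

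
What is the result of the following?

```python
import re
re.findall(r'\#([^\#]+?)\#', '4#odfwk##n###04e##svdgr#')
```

['odfwk', 'n', '04e', 'svdgr']

With a single group, `findall` returns only what that group captured — 4 items.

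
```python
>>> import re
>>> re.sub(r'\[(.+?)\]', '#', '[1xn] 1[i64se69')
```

'# 1[i64se69'

Matches: at [0:5] → '[1xn]'.
Each match is replaced by '#'.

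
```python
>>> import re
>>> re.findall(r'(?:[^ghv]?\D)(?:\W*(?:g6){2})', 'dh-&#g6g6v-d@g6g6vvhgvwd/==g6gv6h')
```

['dh-&#g6g6', '-d@g6g6']

The pattern matches optionally any character except [ghv], then a non-digit (non-capturing group); then zero or more of a non-word character, then the literal 'g6' repeated 2 times (non-capturing group).
Scanning left to right: at [0:9] → 'dh-&#g6g6'; at [10:17] → '-d@g6g6'.
With no groups in the pattern, `findall` gives back each whole match — 2 here.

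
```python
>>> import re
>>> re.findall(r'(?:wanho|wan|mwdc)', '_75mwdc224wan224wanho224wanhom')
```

Alternation isn't longest-match — the leftmost alternative that fits at this position is chosen.
No capturing groups, so `findall` returns the 4 full match strings.

['mwdc', 'wan', 'wanho', 'wanho']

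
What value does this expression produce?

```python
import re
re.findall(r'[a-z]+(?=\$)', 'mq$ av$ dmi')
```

['mq', 'av']

The `(?=…)`/`(?<=…)` assertion just peeks at neighbouring text; it doesn't advance the match position.
Scanning left to right: at [0:2] → 'mq'; at [4:6] → 'av'.
No capturing groups, so `findall` returns the 2 full match strings.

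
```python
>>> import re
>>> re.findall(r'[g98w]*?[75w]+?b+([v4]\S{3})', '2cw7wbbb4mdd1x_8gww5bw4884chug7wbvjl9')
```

['4mdd', 'vjl9']

The pattern matches zero or more of one of [g98w] (lazy), then one or more of one of [75w] (lazy), then one or more of the literal 'b'; then one of [v4], then exactly 3 of a non-whitespace character (captured).
`findall` collects group 1 from each match (2 total).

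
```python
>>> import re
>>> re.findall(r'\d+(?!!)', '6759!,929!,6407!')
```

['675', '92', '640']

`(?!…)`/`(?<!…)` only lets a position through if the neighbouring text does NOT match; no characters are consumed.
`findall` yields the raw match text (3 of them) because the pattern has no groups.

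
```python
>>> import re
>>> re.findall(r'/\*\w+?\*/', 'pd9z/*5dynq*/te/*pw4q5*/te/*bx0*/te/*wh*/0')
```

['/*5dynq*/', '/*pw4q5*/', '/*bx0*/', '/*wh*/']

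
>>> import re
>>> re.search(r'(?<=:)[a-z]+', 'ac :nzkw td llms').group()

'nzkw'

The positive lookaround only admits positions where the adjacent text matches; those characters stay outside the span.
The match spans [4:8] → 'nzkw'.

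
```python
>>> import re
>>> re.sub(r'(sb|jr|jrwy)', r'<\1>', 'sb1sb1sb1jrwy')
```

The regex engine tests alternatives in the order written; an earlier branch that matches wins even if a later one would match more.
Matches: at [0:2] → 'sb'; at [3:5] → 'sb'; at [6:8] → 'sb'; at [9:11] → 'jr'.
`\1` in the replacement pulls in group 1's text for each match.

'<sb>1<sb>1<sb>1<jr>wy'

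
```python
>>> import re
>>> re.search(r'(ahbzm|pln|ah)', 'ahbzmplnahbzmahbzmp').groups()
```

('ahbzm',)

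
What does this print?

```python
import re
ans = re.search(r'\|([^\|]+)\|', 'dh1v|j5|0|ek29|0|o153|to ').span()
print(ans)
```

(4, 8)

`search` walks the string left to right and returns the first match it finds.
The match spans [4:8] → '|j5|'.
Captured: group 1 = 'j5'.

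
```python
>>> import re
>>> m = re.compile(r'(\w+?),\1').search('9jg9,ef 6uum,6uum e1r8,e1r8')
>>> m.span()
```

(8, 17)

A backreference is literal: `\1` must see the identical characters the first group matched.
Unlike `match`, `search` isn't anchored — it looks for the pattern anywhere in the string.
The match spans [8:17] → '6uum,6uum'.
Captured: group 1 = '6uum'.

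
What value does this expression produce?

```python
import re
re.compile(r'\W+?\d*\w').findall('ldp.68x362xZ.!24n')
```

['.68x', '.!24n']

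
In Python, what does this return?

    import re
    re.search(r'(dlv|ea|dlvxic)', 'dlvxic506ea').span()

(0, 3)

Branches in `(...|...)` are attempted left-to-right; the first branch that allows the whole pattern to succeed is taken.
`re.search` scans for the first position where the pattern succeeds.
The match spans [0:3] → 'dlv'.
Captured: group 1 = 'dlv'.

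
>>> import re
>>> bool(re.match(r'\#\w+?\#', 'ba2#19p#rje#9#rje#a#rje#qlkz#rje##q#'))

`match` is anchored at position 0; if the pattern doesn't fit there, it returns None.
Here the string doesn't start with a match, so the call returns None, and `bool(None)` is False.

False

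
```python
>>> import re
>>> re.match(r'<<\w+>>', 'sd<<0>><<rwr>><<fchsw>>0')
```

With `match`, the pattern is implicitly anchored at the beginning.
Here the string doesn't start with a match, so the call returns None.

None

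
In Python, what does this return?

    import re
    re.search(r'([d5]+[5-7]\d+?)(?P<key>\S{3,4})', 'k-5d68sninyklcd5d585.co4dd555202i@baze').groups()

The pattern matches one or more of one of [d5], then a character in [5-7], then one or more of a digit (lazy) (captured); then 3 to 4 of a non-whitespace character (captured as 'key').
`search` walks the string left to right and returns the first match it finds.
The match spans [2:10] → '5d68snin'.
Captured: group 1 = '5d68', group 2 = 'snin'.

('5d68', 'snin')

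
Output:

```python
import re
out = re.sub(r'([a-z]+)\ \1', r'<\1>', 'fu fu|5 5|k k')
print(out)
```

`\1` has to match the exact text group 1 already captured.
Each match is replaced using the text its own group 1 captured.

<fu>|5 5|<k>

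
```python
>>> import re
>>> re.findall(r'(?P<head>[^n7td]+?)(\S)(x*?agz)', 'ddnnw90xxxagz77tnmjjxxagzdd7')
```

[('w9', '0', 'xxxagz'), ('mj', 'j', 'xxagz')]

This matches one or more of any character except [n7td] (lazy) (captured as 'head'); then a non-whitespace character (captured); then zero or more of a literal 'x' (lazy), then the literal 'agz' (captured).
Because the quantifier is non-greedy, it stops expanding at the earliest point where the rest of the pattern can succeed.
Walking the string: at [4:13] match 'w90xxxagz', groups = ('w9', '0', 'xxxagz'); at [17:25] match 'mjjxxagz', groups = ('mj', 'j', 'xxagz').
3 groups means each result is a tuple of 3 captured strings — 2 here.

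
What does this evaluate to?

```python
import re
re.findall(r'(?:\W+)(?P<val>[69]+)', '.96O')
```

['96']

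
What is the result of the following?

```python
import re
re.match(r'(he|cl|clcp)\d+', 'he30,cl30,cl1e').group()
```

'he30'

`match` is anchored at position 0; if the pattern doesn't fit there, it returns None.
The match spans [0:4] → 'he30'.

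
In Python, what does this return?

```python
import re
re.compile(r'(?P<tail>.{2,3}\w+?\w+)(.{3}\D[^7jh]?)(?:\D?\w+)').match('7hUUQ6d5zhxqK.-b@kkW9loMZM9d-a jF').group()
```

'7hUUQ6d5zhxqK.-b@kkW9loMZM9d'

This matches 2 to 3 of any character, then one or more of a word character (lazy), then one or more of a word character (captured as 'tail'); then exactly 3 of any character, then a non-digit, then optionally any character except [7jh] (captured); then optionally a non-digit, then one or more of a word character (non-capturing group).
`re.match` only tries the pattern at the start of the string.
The match spans [0:28] → '7hUUQ6d5zhxqK.-b@kkW9loMZM9d'.
Captured: group 1 = '7hUUQ6d5zhxqK', group 2 = '.-b@k'.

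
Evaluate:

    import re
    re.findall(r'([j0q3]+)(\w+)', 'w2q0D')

Pattern: one or more of one of [j0q3] (captured); then one or more of a word character (captured).
Matches: at [2:5] match 'q0D', groups = ('q0', 'D').
2 groups means the one result is a tuple of 2 captured strings — 1 here.

[('q0', 'D')]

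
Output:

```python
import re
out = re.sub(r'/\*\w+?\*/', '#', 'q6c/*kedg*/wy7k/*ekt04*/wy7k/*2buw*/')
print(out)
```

Every occurrence is swapped for '#'.

q6c#wy7k#wy7k#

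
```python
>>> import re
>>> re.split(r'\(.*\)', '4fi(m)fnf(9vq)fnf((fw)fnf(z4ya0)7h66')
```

['4fi', '7h66']

`split` removes every match and returns the 2 fragments in between.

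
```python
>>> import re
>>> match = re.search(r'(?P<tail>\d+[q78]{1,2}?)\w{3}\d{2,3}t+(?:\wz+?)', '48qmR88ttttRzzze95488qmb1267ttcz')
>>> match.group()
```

'48qmR88ttttRz'

The `?` after the quantifier makes it lazy — it takes as little as possible before letting the rest of the pattern try.
The match spans [0:13] → '48qmR88ttttRz'.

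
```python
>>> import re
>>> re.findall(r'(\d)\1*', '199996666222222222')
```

['1', '9', '6', '2']

`\1` is not a pattern — it's the concrete string captured by group 1, re-applied verbatim.
Because there's exactly one group, `findall` drops the full match and keeps group 1 from each hit.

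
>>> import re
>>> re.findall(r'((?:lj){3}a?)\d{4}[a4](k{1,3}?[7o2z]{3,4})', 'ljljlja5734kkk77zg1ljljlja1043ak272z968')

With 2 capturing groups, `findall` returns a 2-tuple per match.

[('ljljlja', 'k272z')]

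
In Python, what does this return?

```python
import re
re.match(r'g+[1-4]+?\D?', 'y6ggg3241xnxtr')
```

None

This matches one or more of a literal 'g', then one or more of a character in [1-4] (lazy); then optionally a non-digit.
With `match`, the pattern is implicitly anchored at the beginning.
Here position 0 doesn't satisfy it, so the call returns None.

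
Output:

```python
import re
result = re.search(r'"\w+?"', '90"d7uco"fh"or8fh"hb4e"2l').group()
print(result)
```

"d7uco"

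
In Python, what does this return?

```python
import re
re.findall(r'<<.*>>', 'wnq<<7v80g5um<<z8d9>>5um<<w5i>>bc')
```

['<<7v80g5um<<z8d9>>5um<<w5i>>']

Walking the string: at [3:31] → '<<7v80g5um<<z8d9>>5um<<w5i>>'.
With no groups in the pattern, `findall` gives back each whole match — 1 here.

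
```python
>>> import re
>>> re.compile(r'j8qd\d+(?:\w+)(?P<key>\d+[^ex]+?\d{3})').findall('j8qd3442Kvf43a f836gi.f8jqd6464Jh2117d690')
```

Pattern: the literal 'j8', then the literal 'qd', then one or more of a digit; then one or more of a word character (non-capturing group); then one or more of a digit, then one or more of any character except [ex] (lazy), then exactly 3 of a digit (captured as 'key').
Walking the string: at [0:19] match 'j8qd3442Kvf43a f836', group 1 = '3a f836'.
With a single group, `findall` returns only what that group captured — 1 item.

['3a f836']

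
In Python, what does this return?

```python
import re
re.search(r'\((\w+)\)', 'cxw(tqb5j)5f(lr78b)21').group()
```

'(tqb5j)'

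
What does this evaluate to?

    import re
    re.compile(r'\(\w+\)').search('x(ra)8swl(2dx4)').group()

The match spans [1:5] → '(ra)'.

'(ra)'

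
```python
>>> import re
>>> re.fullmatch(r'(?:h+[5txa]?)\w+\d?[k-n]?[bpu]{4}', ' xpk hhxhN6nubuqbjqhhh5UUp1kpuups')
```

This matches one or more of a literal 'h', then optionally one of [5txa] (non-capturing group); then one or more of a word character; then optionally a digit, then optionally a character in [k-n], then exactly 4 of one of [bpu].
`re.fullmatch` is like wrapping the pattern in `^…$` (in single-line mode).
Here there's no way to consume every character, so the call returns None.

None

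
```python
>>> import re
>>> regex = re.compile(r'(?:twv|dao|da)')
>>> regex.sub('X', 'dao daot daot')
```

'X Xt Xt'

Branches in `(...|...)` are attempted left-to-right; the first branch that allows the whole pattern to succeed is taken.
`sub` substitutes 'X' at each match site.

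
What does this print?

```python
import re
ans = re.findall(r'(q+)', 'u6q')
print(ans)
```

['q']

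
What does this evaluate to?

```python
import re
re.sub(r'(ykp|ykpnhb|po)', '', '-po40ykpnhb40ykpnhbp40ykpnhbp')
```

`|` is ordered: at each position the engine commits to the first alternative that works.
Each match is replaced by ''.

'-40nhb40nhbp40nhbp'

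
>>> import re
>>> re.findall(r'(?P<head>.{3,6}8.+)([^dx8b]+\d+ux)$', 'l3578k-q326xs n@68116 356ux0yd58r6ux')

[('l3578k-q326xs n@68116 356ux0yd58', 'r6ux')]

Pattern: 3 to 6 of any character, then the literal '8', then one or more of any character (captured as 'head'); then one or more of any character except [dx8b], then one or more of a digit, then the literal 'ux' (captured); then anchored at the end.
Matches: at [0:36] match 'l3578k-q326xs n@68116 356ux0yd58r6ux', groups = ('l3578k-q326xs n@68116 356ux0yd58', 'r6ux').
2 groups means the one result is a tuple of 2 captured strings — 1 here.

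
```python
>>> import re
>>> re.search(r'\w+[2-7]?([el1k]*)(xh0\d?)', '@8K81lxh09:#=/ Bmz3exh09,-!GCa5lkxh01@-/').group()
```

This matches one or more of a word character, then optionally a character in [2-7]; then zero or more of one of [el1k] (captured); then the literal 'xh0', then optionally a digit (captured).
Unlike `match`, `search` isn't anchored — it looks for the pattern anywhere in the string.
The match spans [1:10] → '8K81lxh09'.
Captured: group 1 = '', group 2 = 'xh09'.

'8K81lxh09'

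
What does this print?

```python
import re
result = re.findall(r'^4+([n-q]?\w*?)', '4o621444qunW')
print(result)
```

Pattern: anchored at the start of the string; then one or more of a literal '4'; then optionally a character in [n-q], then zero or more of a word character (lazy) (captured).
Because the quantifier is non-greedy, it stops expanding at the earliest point where the rest of the pattern can succeed.
Matches: at [0:2] match '4o', group 1 = 'o'.
With a single group, `findall` returns only what that group captured — 1 item.

['o']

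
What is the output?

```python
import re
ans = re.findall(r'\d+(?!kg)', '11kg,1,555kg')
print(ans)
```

`(?!…)`/`(?<!…)` only lets a position through if the neighbouring text does NOT match; no characters are consumed.
With no groups in the pattern, `findall` gives back each whole match — 3 here.

['1', '1', '55']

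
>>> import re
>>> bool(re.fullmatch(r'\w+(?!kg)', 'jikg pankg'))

False

`(?!…)`/`(?<!…)` only lets a position through if the neighbouring text does NOT match; no characters are consumed.
`fullmatch` succeeds only if the pattern covers the string from start to end.
Here there's no way to consume every character, so the call returns None, and `bool(None)` is False.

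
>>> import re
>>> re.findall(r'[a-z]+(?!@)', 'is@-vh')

Because the assertion is negative and zero-width, positions next to the forbidden text are skipped.
Since nothing is captured, `findall` lists the 2 matched substrings directly.

['i', 'vh']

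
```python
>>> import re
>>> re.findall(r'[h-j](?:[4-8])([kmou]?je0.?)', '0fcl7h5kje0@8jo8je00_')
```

['kje0@']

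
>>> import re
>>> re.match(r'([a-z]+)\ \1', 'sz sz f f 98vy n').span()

`\1` is not a pattern — it's the concrete string captured by group 1, re-applied verbatim.
`match` is anchored at position 0; if the pattern doesn't fit there, it returns None.
The match spans [0:5] → 'sz sz'.
Captured: group 1 = 'sz'.

(0, 5)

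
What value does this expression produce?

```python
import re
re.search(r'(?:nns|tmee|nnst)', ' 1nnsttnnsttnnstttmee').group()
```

Alternation isn't longest-match — the leftmost alternative that fits at this position is chosen.
The match spans [2:5] → 'nns'.

'nns'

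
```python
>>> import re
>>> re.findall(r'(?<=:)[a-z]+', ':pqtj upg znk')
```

['pqtj']

The lookaround is zero-width — it requires the adjacent text to match without consuming it, so the asserted text isn't part of the match.
With no groups in the pattern, `findall` gives back each whole match — 1 here.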